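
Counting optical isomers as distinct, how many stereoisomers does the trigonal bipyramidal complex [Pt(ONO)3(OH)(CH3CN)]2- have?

4

In a trigonal bipyramid the two axial positions differ from the three equatorial ones.
Working through the distinct placements yields 4 geometric isomers: OH axial, CH3CN axial; OH equatorial, CH3CN axial; OH axial, CH3CN equatorial; OH equatorial, CH3CN equatorial.
Each arrangement has an internal mirror plane or centre of symmetry, so none is chiral.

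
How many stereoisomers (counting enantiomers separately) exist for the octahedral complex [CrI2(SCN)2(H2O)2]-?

6

In an octahedral complex each vertex has one trans partner and four cis neighbours.
There are 5 geometric isomers: I trans, SCN trans, H2O trans; I cis, SCN cis, H2O trans; I cis, SCN trans, H2O cis; I cis, SCN cis, H2O cis (chiral); I trans, SCN cis, H2O cis.
One of these lacks any improper symmetry element and so occurs as an enantiomeric pair, giving 5 + 1 = 6 stereoisomers in total.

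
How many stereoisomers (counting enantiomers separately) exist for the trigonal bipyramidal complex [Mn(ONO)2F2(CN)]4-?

In a trigonal bipyramid the two axial positions differ from the three equatorial ones.
Systematic enumeration (placing each ligand type in turn and discarding arrangements equivalent by rotation or reflection) gives 5 geometric isomers.
One of these lacks any improper symmetry element and so occurs as an enantiomeric pair, giving 5 + 1 = 6 stereoisomers in total.

6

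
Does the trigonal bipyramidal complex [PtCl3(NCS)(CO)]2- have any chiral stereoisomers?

no

A trigonal bipyramid has two axial and three equatorial sites, which are chemically inequivalent.
Working through the distinct placements yields 4 geometric isomers: NCS equatorial, CO axial; NCS axial, CO axial; NCS equatorial, CO equatorial; NCS axial, CO equatorial.
Each arrangement has an internal mirror plane or centre of symmetry, so none is chiral.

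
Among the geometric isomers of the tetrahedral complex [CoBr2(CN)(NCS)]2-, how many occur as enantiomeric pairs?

0

In a tetrahedral complex all four positions are equivalent and every pair of ligands is adjacent — there is no cis/trans distinction.
Only one geometric arrangement is possible.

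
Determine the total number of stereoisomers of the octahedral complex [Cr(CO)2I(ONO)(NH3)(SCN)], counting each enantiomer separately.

15

Exhaustive case analysis gives 9 geometric isomers.
Of these, 6 lack any improper symmetry element and so occur as enantiomeric pairs, giving 9 + 6 = 15 stereoisomers in total.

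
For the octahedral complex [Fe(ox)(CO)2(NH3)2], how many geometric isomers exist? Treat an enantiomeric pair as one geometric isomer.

The six octahedral sites form three mutually perpendicular trans pairs.
Each ox is bidentate and must span two cis positions.
The distinct arrangements are (3 in all): CO trans, NH3 cis; CO cis, NH3 cis (chiral); CO cis, NH3 trans.

3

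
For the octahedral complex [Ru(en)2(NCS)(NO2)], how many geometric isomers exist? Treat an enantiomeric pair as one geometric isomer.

Each en is bidentate and must span two cis positions.
Systematic placement gives 2 geometric isomers: NCS and NO2 mutually trans; NCS and NO2 mutually cis (chiral).

2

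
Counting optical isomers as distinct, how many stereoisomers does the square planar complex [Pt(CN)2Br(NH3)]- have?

A square has two trans pairs of vertices; adjacent vertices are cis.
The distinct arrangements are (2 in all): CN cis; CN trans.
Each arrangement has an internal mirror plane or centre of symmetry, so none is chiral.

2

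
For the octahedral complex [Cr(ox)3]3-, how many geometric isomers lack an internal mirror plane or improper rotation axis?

Each ox is bidentate and must span two cis positions.
Only one geometric arrangement is possible; it has no improper symmetry element, so it exists as a pair of enantiomers (2 stereoisomers).

1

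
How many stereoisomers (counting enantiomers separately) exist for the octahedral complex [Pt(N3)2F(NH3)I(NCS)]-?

An octahedron has six vertices in three trans pairs; every non-trans pair is cis.
Exhaustive case analysis gives 9 geometric isomers.
Of these, 6 lack any improper symmetry element and so occur as enantiomeric pairs, giving 9 + 6 = 15 stereoisomers in total.

15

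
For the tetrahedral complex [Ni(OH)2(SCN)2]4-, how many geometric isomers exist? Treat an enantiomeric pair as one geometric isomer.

1

Only one geometric arrangement is possible.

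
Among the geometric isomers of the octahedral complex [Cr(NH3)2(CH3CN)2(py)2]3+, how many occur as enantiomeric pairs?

1

In an octahedral complex each vertex has one trans partner and four cis neighbours.
The distinct arrangements are (5 in all): NH3 trans, CH3CN trans, py trans; NH3 cis, CH3CN trans, py cis; NH3 cis, CH3CN cis, py trans; NH3 cis, CH3CN cis, py cis (chiral); NH3 trans, CH3CN cis, py cis.
One of these lacks any improper symmetry element and so occurs as an enantiomeric pair, giving 5 + 1 = 6 stereoisomers in total.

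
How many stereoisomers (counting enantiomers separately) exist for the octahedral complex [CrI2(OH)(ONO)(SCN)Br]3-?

Systematic enumeration (placing each ligand type in turn and discarding arrangements equivalent by rotation or reflection) gives 9 geometric isomers.
Of these, 6 lack any improper symmetry element and so occur as enantiomeric pairs, giving 9 + 6 = 15 stereoisomers in total.

15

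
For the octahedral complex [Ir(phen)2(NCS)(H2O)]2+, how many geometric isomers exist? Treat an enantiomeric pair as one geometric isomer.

2

In an octahedral complex each vertex has one trans partner and four cis neighbours.
Each phen is bidentate and must span two cis positions.
The distinct arrangements are (2 in all): NCS and H2O mutually trans; NCS and H2O mutually cis (chiral).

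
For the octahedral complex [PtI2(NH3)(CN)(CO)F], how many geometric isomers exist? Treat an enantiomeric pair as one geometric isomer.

The six octahedral sites form three mutually perpendicular trans pairs.
Placing the ligands in turn and identifying arrangements related by rotation or reflection leaves 9 distinct geometric isomers.

9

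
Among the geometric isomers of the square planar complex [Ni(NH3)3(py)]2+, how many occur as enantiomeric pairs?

0

A square has two trans pairs of vertices; adjacent vertices are cis.
Only one geometric arrangement is possible.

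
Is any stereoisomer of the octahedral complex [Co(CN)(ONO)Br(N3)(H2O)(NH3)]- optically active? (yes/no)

yes

Exhaustive case analysis gives 15 geometric isomers.
Of these, 15 lack any improper symmetry element and so occur as enantiomeric pairs, giving 15 + 15 = 30 stereoisomers in total.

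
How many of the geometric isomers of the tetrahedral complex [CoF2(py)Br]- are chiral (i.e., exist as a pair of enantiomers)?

In a tetrahedral complex all four positions are equivalent and every pair of ligands is adjacent — there is no cis/trans distinction.
Only one geometric arrangement is possible.

0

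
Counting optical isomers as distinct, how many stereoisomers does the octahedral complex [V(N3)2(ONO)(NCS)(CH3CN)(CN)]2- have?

15

An octahedron has six vertices in three trans pairs; every non-trans pair is cis.
Exhaustive case analysis gives 9 geometric isomers.
Of these, 6 lack any improper symmetry element and so occur as enantiomeric pairs, giving 9 + 6 = 15 stereoisomers in total.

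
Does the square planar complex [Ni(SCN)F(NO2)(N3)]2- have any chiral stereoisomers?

In a square planar complex each vertex has one trans partner and two cis neighbours.
There are 3 geometric isomers: (F/NO2 trans, N3/SCN trans); (F/SCN trans, N3/NO2 trans); (F/N3 trans, NO2/SCN trans).
Each arrangement has an internal mirror plane or centre of symmetry, so none is chiral.

no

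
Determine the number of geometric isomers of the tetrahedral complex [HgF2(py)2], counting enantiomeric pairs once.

In a tetrahedral complex all four positions are equivalent and every pair of ligands is adjacent — there is no cis/trans distinction.
Only one geometric arrangement is possible.

1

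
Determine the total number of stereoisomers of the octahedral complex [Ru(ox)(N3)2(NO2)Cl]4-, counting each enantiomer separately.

In an octahedral complex each vertex has one trans partner and four cis neighbours.
Each ox is bidentate and must span two cis positions.
The distinct arrangements are (4 in all): N3 cis (3 arrangements, 2 chiral); N3 trans.
Of these, 2 lack any improper symmetry element and so occur as enantiomeric pairs, giving 4 + 2 = 6 stereoisomers in total.

6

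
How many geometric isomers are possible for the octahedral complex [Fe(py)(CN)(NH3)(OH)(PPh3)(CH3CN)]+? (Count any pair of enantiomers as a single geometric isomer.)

An octahedron has six vertices in three trans pairs; every non-trans pair is cis.
Systematic enumeration (placing each ligand type in turn and discarding arrangements equivalent by rotation or reflection) gives 15 geometric isomers.

15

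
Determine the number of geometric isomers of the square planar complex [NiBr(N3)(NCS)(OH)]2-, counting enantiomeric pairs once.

3

In a square planar complex each vertex has one trans partner and two cis neighbours.
There are 3 geometric isomers: (Br/NCS trans, N3/OH trans); (Br/OH trans, N3/NCS trans); (Br/N3 trans, NCS/OH trans).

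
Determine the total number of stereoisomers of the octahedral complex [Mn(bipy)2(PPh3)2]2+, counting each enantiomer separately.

The six octahedral sites form three mutually perpendicular trans pairs.
Each bipy is bidentate and must span two cis positions.
The distinct arrangements are (2 in all): PPh3 trans; PPh3 cis (chiral).
One of these lacks any improper symmetry element and so occurs as an enantiomeric pair, giving 2 + 1 = 3 stereoisomers in total.

3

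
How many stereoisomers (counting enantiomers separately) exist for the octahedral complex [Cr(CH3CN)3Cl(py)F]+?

Systematic placement gives 4 geometric isomers: CH3CN mer (3 arrangements); CH3CN fac (chiral).
One of these lacks any improper symmetry element and so occurs as an enantiomeric pair, giving 4 + 1 = 5 stereoisomers in total.

5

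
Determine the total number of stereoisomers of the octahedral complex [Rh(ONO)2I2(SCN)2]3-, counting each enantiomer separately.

An octahedron has six vertices in three trans pairs; every non-trans pair is cis.
The distinct arrangements are (5 in all): ONO trans, I trans, SCN trans; ONO cis, I trans, SCN cis; ONO cis, I cis, SCN trans; ONO cis, I cis, SCN cis (chiral); ONO trans, I cis, SCN cis.
One of these lacks any improper symmetry element and so occurs as an enantiomeric pair, giving 5 + 1 = 6 stereoisomers in total.

6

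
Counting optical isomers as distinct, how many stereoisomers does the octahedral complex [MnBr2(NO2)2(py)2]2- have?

6

The six octahedral sites form three mutually perpendicular trans pairs.
Working through the distinct placements yields 5 geometric isomers: Br trans, NO2 trans, py trans; Br trans, NO2 cis, py cis; Br cis, NO2 cis, py trans; Br cis, NO2 cis, py cis (chiral); Br cis, NO2 trans, py cis.
One of these lacks any improper symmetry element and so occurs as an enantiomeric pair, giving 5 + 1 = 6 stereoisomers in total.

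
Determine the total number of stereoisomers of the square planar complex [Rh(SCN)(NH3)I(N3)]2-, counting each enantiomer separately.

3

In a square planar complex each vertex has one trans partner and two cis neighbours.
Working through the distinct placements yields 3 geometric isomers: (I/NH3 trans, N3/SCN trans); (I/SCN trans, N3/NH3 trans); (I/N3 trans, NH3/SCN trans).
Each arrangement has an internal mirror plane or centre of symmetry, so none is chiral.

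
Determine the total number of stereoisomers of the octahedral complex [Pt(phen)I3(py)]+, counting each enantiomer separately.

In an octahedral complex each vertex has one trans partner and four cis neighbours.
Each phen is bidentate and must span two cis positions.
The distinct arrangements are (2 in all): I mer; I fac.
Each arrangement has an internal mirror plane or centre of symmetry, so none is chiral.

2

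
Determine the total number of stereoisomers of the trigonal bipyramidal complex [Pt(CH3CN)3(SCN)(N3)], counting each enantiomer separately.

A trigonal bipyramid has two axial and three equatorial sites, which are chemically inequivalent.
Systematic placement gives 4 geometric isomers: SCN equatorial, N3 equatorial; SCN equatorial, N3 axial; SCN axial, N3 equatorial; SCN axial, N3 axial.
Each arrangement has an internal mirror plane or centre of symmetry, so none is chiral.

4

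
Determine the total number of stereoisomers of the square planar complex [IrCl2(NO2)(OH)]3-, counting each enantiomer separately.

2

In a square planar complex each vertex has one trans partner and two cis neighbours.
Working through the distinct placements yields 2 geometric isomers: Cl cis; Cl trans.
Each arrangement has an internal mirror plane or centre of symmetry, so none is chiral.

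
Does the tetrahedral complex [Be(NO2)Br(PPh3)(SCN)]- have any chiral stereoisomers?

yes

All four vertices of a tetrahedron are equivalent and mutually adjacent, so cis/trans isomerism cannot arise.
Only one geometric arrangement is possible; it has no improper symmetry element, so it exists as a pair of enantiomers (2 stereoisomers).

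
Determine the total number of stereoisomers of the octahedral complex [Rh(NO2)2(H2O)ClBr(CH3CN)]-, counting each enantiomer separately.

Placing the ligands in turn and identifying arrangements related by rotation or reflection leaves 9 distinct geometric isomers.
Of these, 6 lack any improper symmetry element and so occur as enantiomeric pairs, giving 9 + 6 = 15 stereoisomers in total.

15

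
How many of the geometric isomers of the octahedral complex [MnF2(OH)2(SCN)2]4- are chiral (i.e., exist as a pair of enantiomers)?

1

The six octahedral sites form three mutually perpendicular trans pairs.
The distinct arrangements are (5 in all): F trans, OH trans, SCN trans; F trans, OH cis, SCN cis; F cis, OH cis, SCN trans; F cis, OH cis, SCN cis (chiral); F cis, OH trans, SCN cis.
One of these lacks any improper symmetry element and so occurs as an enantiomeric pair, giving 5 + 1 = 6 stereoisomers in total.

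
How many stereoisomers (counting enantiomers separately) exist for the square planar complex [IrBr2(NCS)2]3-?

A square has two trans pairs of vertices; adjacent vertices are cis.
There are 2 geometric isomers: Br cis; Br trans.
Each arrangement has an internal mirror plane or centre of symmetry, so none is chiral.

2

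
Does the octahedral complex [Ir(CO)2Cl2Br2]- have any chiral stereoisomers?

yes

In an octahedral complex each vertex has one trans partner and four cis neighbours.
The distinct arrangements are (5 in all): CO trans, Cl trans, Br trans; CO cis, Cl cis, Br trans; CO cis, Cl trans, Br cis; CO cis, Cl cis, Br cis (chiral); CO trans, Cl cis, Br cis.
One of these lacks any improper symmetry element and so occurs as an enantiomeric pair, giving 5 + 1 = 6 stereoisomers in total.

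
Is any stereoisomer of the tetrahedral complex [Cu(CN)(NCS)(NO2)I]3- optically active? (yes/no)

yes

Only one geometric arrangement is possible; it has no improper symmetry element, so it exists as a pair of enantiomers (2 stereoisomers).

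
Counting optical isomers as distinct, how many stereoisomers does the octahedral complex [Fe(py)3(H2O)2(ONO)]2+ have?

Working through the distinct placements yields 3 geometric isomers: py mer, H2O trans; py mer, H2O cis; py fac, H2O cis.
Each arrangement has an internal mirror plane or centre of symmetry, so none is chiral.

3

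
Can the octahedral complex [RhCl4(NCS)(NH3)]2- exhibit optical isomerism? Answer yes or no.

no

In an octahedral complex each vertex has one trans partner and four cis neighbours.
There are 2 geometric isomers: NCS and NH3 mutually trans; NCS and NH3 mutually cis.
Each arrangement has an internal mirror plane or centre of symmetry, so none is chiral.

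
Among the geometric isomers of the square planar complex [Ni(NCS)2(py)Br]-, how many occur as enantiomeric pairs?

0

A square has two trans pairs of vertices; adjacent vertices are cis.
There are 2 geometric isomers: NCS cis; NCS trans.
Each arrangement has an internal mirror plane or centre of symmetry, so none is chiral.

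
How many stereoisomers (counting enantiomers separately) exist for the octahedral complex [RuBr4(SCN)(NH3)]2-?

Systematic placement gives 2 geometric isomers: SCN and NH3 mutually trans; SCN and NH3 mutually cis.
Each arrangement has an internal mirror plane or centre of symmetry, so none is chiral.

2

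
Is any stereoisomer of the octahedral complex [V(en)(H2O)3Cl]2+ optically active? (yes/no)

no

Each en is bidentate and must span two cis positions.
The distinct arrangements are (2 in all): H2O fac; H2O mer.
Each arrangement has an internal mirror plane or centre of symmetry, so none is chiral.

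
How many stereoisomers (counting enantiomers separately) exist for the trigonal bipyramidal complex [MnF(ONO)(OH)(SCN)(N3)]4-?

In a trigonal bipyramid the two axial positions differ from the three equatorial ones.
Exhaustive case analysis gives 10 geometric isomers.
Of these, 10 lack any improper symmetry element and so occur as enantiomeric pairs, giving 10 + 10 = 20 stereoisomers in total.

20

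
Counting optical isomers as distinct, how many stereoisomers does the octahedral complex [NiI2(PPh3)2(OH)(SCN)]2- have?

8

An octahedron has six vertices in three trans pairs; every non-trans pair is cis.
There are 6 geometric isomers: I trans, PPh3 cis; I trans, PPh3 trans; I cis, PPh3 cis (3 arrangements, 2 chiral); I cis, PPh3 trans.
Of these, 2 lack any improper symmetry element and so occur as enantiomeric pairs, giving 6 + 2 = 8 stereoisomers in total.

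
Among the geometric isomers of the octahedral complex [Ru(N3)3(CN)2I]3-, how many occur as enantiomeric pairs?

0

The six octahedral sites form three mutually perpendicular trans pairs.
There are 3 geometric isomers: N3 mer, CN trans; N3 mer, CN cis; N3 fac, CN cis.
Each arrangement has an internal mirror plane or centre of symmetry, so none is chiral.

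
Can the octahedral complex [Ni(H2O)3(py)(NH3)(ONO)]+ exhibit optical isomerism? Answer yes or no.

In an octahedral complex each vertex has one trans partner and four cis neighbours.
The distinct arrangements are (4 in all): H2O mer (3 arrangements); H2O fac (chiral).
One of these lacks any improper symmetry element and so occurs as an enantiomeric pair, giving 4 + 1 = 5 stereoisomers in total.

yes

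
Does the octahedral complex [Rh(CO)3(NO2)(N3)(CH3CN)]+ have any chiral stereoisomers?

Working through the distinct placements yields 4 geometric isomers: CO mer (3 arrangements); CO fac (chiral).
One of these lacks any improper symmetry element and so occurs as an enantiomeric pair, giving 4 + 1 = 5 stereoisomers in total.

yes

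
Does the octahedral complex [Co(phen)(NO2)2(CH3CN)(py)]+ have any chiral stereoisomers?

In an octahedral complex each vertex has one trans partner and four cis neighbours.
Each phen is bidentate and must span two cis positions.
The distinct arrangements are (4 in all): NO2 cis (3 arrangements, 2 chiral); NO2 trans.
Of these, 2 lack any improper symmetry element and so occur as enantiomeric pairs, giving 4 + 2 = 6 stereoisomers in total.

yes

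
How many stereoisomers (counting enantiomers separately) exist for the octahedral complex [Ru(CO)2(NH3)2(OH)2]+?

6

In an octahedral complex each vertex has one trans partner and four cis neighbours.
Working through the distinct placements yields 5 geometric isomers: CO trans, NH3 trans, OH trans; CO trans, NH3 cis, OH cis; CO cis, NH3 cis, OH trans; CO cis, NH3 cis, OH cis (chiral); CO cis, NH3 trans, OH cis.
One of these lacks any improper symmetry element and so occurs as an enantiomeric pair, giving 5 + 1 = 6 stereoisomers in total.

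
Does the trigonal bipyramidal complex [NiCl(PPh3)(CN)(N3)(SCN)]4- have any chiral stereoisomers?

yes

Systematic enumeration (placing each ligand type in turn and discarding arrangements equivalent by rotation or reflection) gives 10 geometric isomers.
Of these, 10 lack any improper symmetry element and so occur as enantiomeric pairs, giving 10 + 10 = 20 stereoisomers in total.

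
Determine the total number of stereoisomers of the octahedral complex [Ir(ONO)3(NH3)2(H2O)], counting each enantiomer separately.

3

The six octahedral sites form three mutually perpendicular trans pairs.
Working through the distinct placements yields 3 geometric isomers: ONO mer, NH3 cis; ONO mer, NH3 trans; ONO fac, NH3 cis.
Each arrangement has an internal mirror plane or centre of symmetry, so none is chiral.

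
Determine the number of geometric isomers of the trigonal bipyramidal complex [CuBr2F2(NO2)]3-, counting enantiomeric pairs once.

5

Systematic enumeration (placing each ligand type in turn and discarding arrangements equivalent by rotation or reflection) gives 5 geometric isomers.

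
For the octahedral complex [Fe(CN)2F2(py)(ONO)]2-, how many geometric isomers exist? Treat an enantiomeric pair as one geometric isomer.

6

The six octahedral sites form three mutually perpendicular trans pairs.
Working through the distinct placements yields 6 geometric isomers: CN trans, F trans; CN trans, F cis; CN cis, F cis (3 arrangements, 2 chiral); CN cis, F trans.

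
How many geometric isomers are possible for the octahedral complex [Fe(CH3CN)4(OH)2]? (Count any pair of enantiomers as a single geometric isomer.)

In an octahedral complex each vertex has one trans partner and four cis neighbours.
Working through the distinct placements yields 2 geometric isomers: OH trans; OH cis.

2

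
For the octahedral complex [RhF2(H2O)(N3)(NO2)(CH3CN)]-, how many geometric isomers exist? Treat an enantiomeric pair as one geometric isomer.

The six octahedral sites form three mutually perpendicular trans pairs.
Systematic enumeration (placing each ligand type in turn and discarding arrangements equivalent by rotation or reflection) gives 9 geometric isomers.

9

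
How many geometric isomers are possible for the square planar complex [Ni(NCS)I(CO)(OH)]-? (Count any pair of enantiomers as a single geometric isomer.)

3

Systematic placement gives 3 geometric isomers: (CO/NCS trans, I/OH trans); (CO/OH trans, I/NCS trans); (CO/I trans, NCS/OH trans).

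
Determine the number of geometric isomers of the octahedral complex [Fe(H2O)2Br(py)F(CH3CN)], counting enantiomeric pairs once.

The six octahedral sites form three mutually perpendicular trans pairs.
Systematic enumeration (placing each ligand type in turn and discarding arrangements equivalent by rotation or reflection) gives 9 geometric isomers.

9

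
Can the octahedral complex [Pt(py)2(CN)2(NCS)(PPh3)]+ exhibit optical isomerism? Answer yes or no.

yes

There are 6 geometric isomers: py trans, CN trans; py cis, CN trans; py trans, CN cis; py cis, CN cis (3 arrangements, 2 chiral).
Of these, 2 lack any improper symmetry element and so occur as enantiomeric pairs, giving 6 + 2 = 8 stereoisomers in total.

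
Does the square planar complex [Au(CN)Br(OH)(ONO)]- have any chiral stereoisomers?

A square has two trans pairs of vertices; adjacent vertices are cis.
There are 3 geometric isomers: (Br/OH trans, CN/ONO trans); (Br/ONO trans, CN/OH trans); (Br/CN trans, OH/ONO trans).
Each arrangement has an internal mirror plane or centre of symmetry, so none is chiral.

no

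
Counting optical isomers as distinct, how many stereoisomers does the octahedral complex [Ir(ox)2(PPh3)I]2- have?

3

The six octahedral sites form three mutually perpendicular trans pairs.
Each ox is bidentate and must span two cis positions.
There are 2 geometric isomers: PPh3 and I mutually trans; PPh3 and I mutually cis (chiral).
One of these lacks any improper symmetry element and so occurs as an enantiomeric pair, giving 2 + 1 = 3 stereoisomers in total.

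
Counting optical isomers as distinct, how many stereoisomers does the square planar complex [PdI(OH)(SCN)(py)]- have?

3

In a square planar complex each vertex has one trans partner and two cis neighbours.
The distinct arrangements are (3 in all): (I/SCN trans, OH/py trans); (I/py trans, OH/SCN trans); (I/OH trans, SCN/py trans).
Each arrangement has an internal mirror plane or centre of symmetry, so none is chiral.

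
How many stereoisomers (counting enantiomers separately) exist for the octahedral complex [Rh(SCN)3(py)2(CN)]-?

3

In an octahedral complex each vertex has one trans partner and four cis neighbours.
Systematic placement gives 3 geometric isomers: SCN mer, py trans; SCN fac, py cis; SCN mer, py cis.
Each arrangement has an internal mirror plane or centre of symmetry, so none is chiral.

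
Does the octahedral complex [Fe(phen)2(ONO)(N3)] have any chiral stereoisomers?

In an octahedral complex each vertex has one trans partner and four cis neighbours.
Each phen is bidentate and must span two cis positions.
There are 2 geometric isomers: ONO and N3 mutually trans; ONO and N3 mutually cis (chiral).
One of these lacks any improper symmetry element and so occurs as an enantiomeric pair, giving 2 + 1 = 3 stereoisomers in total.

yes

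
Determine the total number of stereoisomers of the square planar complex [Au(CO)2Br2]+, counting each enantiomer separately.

2

In a square planar complex each vertex has one trans partner and two cis neighbours.
Working through the distinct placements yields 2 geometric isomers: CO cis; CO trans.
Each arrangement has an internal mirror plane or centre of symmetry, so none is chiral.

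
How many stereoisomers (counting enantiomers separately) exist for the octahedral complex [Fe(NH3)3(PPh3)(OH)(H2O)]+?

5

An octahedron has six vertices in three trans pairs; every non-trans pair is cis.
Systematic placement gives 4 geometric isomers: NH3 mer (3 arrangements); NH3 fac (chiral).
One of these lacks any improper symmetry element and so occurs as an enantiomeric pair, giving 4 + 1 = 5 stereoisomers in total.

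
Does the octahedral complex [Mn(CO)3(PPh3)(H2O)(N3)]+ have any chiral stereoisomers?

The six octahedral sites form three mutually perpendicular trans pairs.
There are 4 geometric isomers: CO mer (3 arrangements); CO fac (chiral).
One of these lacks any improper symmetry element and so occurs as an enantiomeric pair, giving 4 + 1 = 5 stereoisomers in total.

yes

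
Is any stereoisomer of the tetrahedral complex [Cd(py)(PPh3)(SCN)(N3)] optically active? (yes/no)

In a tetrahedral complex all four positions are equivalent and every pair of ligands is adjacent — there is no cis/trans distinction.
Only one geometric arrangement is possible; it has no improper symmetry element, so it exists as a pair of enantiomers (2 stereoisomers).

yes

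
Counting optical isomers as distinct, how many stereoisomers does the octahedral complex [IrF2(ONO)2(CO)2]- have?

There are 5 geometric isomers: F trans, ONO trans, CO trans; F cis, ONO cis, CO trans; F cis, ONO trans, CO cis; F cis, ONO cis, CO cis (chiral); F trans, ONO cis, CO cis.
One of these lacks any improper symmetry element and so occurs as an enantiomeric pair, giving 5 + 1 = 6 stereoisomers in total.

6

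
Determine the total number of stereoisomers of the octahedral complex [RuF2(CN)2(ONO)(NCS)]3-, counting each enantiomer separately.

8

The six octahedral sites form three mutually perpendicular trans pairs.
The distinct arrangements are (6 in all): F trans, CN trans; F cis, CN trans; F cis, CN cis (3 arrangements, 2 chiral); F trans, CN cis.
Of these, 2 lack any improper symmetry element and so occur as enantiomeric pairs, giving 6 + 2 = 8 stereoisomers in total.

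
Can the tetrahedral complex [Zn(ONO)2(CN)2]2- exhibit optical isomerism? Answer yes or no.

Only one geometric arrangement is possible.

no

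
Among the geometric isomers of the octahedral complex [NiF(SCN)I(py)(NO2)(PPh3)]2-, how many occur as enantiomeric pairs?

15

In an octahedral complex each vertex has one trans partner and four cis neighbours.
Systematic enumeration (placing each ligand type in turn and discarding arrangements equivalent by rotation or reflection) gives 15 geometric isomers.
Of these, 15 lack any improper symmetry element and so occur as enantiomeric pairs, giving 15 + 15 = 30 stereoisomers in total.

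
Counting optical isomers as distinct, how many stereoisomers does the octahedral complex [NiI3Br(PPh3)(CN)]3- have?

There are 4 geometric isomers: I mer (3 arrangements); I fac (chiral).
One of these lacks any improper symmetry element and so occurs as an enantiomeric pair, giving 4 + 1 = 5 stereoisomers in total.

5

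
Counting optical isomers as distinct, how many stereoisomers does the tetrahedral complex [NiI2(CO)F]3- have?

All four vertices of a tetrahedron are equivalent and mutually adjacent, so cis/trans isomerism cannot arise.
Only one geometric arrangement is possible.

1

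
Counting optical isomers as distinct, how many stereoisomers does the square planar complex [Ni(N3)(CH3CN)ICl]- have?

3

A square has two trans pairs of vertices; adjacent vertices are cis.
The distinct arrangements are (3 in all): (CH3CN/I trans, Cl/N3 trans); (CH3CN/N3 trans, Cl/I trans); (CH3CN/Cl trans, I/N3 trans).
Each arrangement has an internal mirror plane or centre of symmetry, so none is chiral.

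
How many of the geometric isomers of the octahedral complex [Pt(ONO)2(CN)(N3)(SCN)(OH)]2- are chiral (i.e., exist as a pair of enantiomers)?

6

The six octahedral sites form three mutually perpendicular trans pairs.
Placing the ligands in turn and identifying arrangements related by rotation or reflection leaves 9 distinct geometric isomers.
Of these, 6 lack any improper symmetry element and so occur as enantiomeric pairs, giving 9 + 6 = 15 stereoisomers in total.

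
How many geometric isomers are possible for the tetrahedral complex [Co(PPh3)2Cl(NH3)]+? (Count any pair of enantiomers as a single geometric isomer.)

1

Only one geometric arrangement is possible.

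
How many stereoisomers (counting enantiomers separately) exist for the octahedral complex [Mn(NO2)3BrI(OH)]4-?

5

In an octahedral complex each vertex has one trans partner and four cis neighbours.
Working through the distinct placements yields 4 geometric isomers: NO2 mer (3 arrangements); NO2 fac (chiral).
One of these lacks any improper symmetry element and so occurs as an enantiomeric pair, giving 4 + 1 = 5 stereoisomers in total.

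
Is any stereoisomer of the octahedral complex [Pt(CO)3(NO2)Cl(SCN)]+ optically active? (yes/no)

In an octahedral complex each vertex has one trans partner and four cis neighbours.
Systematic placement gives 4 geometric isomers: CO mer (3 arrangements); CO fac (chiral).
One of these lacks any improper symmetry element and so occurs as an enantiomeric pair, giving 4 + 1 = 5 stereoisomers in total.

yes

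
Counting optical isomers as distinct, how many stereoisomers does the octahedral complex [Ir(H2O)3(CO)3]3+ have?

An octahedron has six vertices in three trans pairs; every non-trans pair is cis.
The distinct arrangements are (2 in all): H2O mer; H2O fac.
Each arrangement has an internal mirror plane or centre of symmetry, so none is chiral.

2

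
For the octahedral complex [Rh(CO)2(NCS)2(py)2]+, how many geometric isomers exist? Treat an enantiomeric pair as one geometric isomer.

5

In an octahedral complex each vertex has one trans partner and four cis neighbours.
There are 5 geometric isomers: CO trans, NCS trans, py trans; CO trans, NCS cis, py cis; CO cis, NCS cis, py trans; CO cis, NCS cis, py cis (chiral); CO cis, NCS trans, py cis.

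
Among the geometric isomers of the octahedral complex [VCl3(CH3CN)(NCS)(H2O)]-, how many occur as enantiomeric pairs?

In an octahedral complex each vertex has one trans partner and four cis neighbours.
Working through the distinct placements yields 4 geometric isomers: Cl mer (3 arrangements); Cl fac (chiral).
One of these lacks any improper symmetry element and so occurs as an enantiomeric pair, giving 4 + 1 = 5 stereoisomers in total.

1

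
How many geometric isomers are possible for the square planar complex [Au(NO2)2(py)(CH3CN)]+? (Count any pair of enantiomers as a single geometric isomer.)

2

A square has two trans pairs of vertices; adjacent vertices are cis.
The distinct arrangements are (2 in all): NO2 cis; NO2 trans.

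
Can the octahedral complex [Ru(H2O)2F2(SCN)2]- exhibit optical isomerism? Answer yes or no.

yes

An octahedron has six vertices in three trans pairs; every non-trans pair is cis.
Working through the distinct placements yields 5 geometric isomers: H2O trans, F trans, SCN trans; H2O cis, F trans, SCN cis; H2O cis, F cis, SCN trans; H2O cis, F cis, SCN cis (chiral); H2O trans, F cis, SCN cis.
One of these lacks any improper symmetry element and so occurs as an enantiomeric pair, giving 5 + 1 = 6 stereoisomers in total.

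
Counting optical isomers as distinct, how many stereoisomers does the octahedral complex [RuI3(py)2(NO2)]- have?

There are 3 geometric isomers: I mer, py trans; I mer, py cis; I fac, py cis.
Each arrangement has an internal mirror plane or centre of symmetry, so none is chiral.

3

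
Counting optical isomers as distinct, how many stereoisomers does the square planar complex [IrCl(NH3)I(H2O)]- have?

A square has two trans pairs of vertices; adjacent vertices are cis.
There are 3 geometric isomers: (Cl/I trans, H2O/NH3 trans); (Cl/NH3 trans, H2O/I trans); (Cl/H2O trans, I/NH3 trans).
Each arrangement has an internal mirror plane or centre of symmetry, so none is chiral.

3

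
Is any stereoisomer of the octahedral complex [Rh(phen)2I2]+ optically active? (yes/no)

In an octahedral complex each vertex has one trans partner and four cis neighbours.
Each phen is bidentate and must span two cis positions.
Working through the distinct placements yields 2 geometric isomers: I trans; I cis (chiral).
One of these lacks any improper symmetry element and so occurs as an enantiomeric pair, giving 2 + 1 = 3 stereoisomers in total.

yes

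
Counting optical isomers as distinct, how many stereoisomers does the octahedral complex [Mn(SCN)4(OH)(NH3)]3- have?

An octahedron has six vertices in three trans pairs; every non-trans pair is cis.
Systematic placement gives 2 geometric isomers: OH and NH3 mutually trans; OH and NH3 mutually cis.
Each arrangement has an internal mirror plane or centre of symmetry, so none is chiral.

2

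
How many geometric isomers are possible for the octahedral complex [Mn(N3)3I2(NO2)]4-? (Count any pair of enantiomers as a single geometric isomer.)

3

The six octahedral sites form three mutually perpendicular trans pairs.
Systematic placement gives 3 geometric isomers: N3 mer, I trans; N3 fac, I cis; N3 mer, I cis.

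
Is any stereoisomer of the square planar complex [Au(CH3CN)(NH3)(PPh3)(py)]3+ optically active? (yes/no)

no

In a square planar complex each vertex has one trans partner and two cis neighbours.
Systematic placement gives 3 geometric isomers: (CH3CN/PPh3 trans, NH3/py trans); (CH3CN/py trans, NH3/PPh3 trans); (CH3CN/NH3 trans, PPh3/py trans).
Each arrangement has an internal mirror plane or centre of symmetry, so none is chiral.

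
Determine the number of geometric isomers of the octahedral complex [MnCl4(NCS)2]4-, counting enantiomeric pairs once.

The six octahedral sites form three mutually perpendicular trans pairs.
Working through the distinct placements yields 2 geometric isomers: NCS trans; NCS cis.

2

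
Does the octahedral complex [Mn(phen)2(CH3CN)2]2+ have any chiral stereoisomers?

yes

Each phen is bidentate and must span two cis positions.
Working through the distinct placements yields 2 geometric isomers: CH3CN trans; CH3CN cis (chiral).
One of these lacks any improper symmetry element and so occurs as an enantiomeric pair, giving 2 + 1 = 3 stereoisomers in total.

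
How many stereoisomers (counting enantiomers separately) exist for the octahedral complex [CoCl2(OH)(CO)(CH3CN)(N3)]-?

15

An octahedron has six vertices in three trans pairs; every non-trans pair is cis.
Exhaustive case analysis gives 9 geometric isomers.
Of these, 6 lack any improper symmetry element and so occur as enantiomeric pairs, giving 9 + 6 = 15 stereoisomers in total.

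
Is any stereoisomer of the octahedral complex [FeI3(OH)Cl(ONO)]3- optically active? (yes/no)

The distinct arrangements are (4 in all): I mer (3 arrangements); I fac (chiral).
One of these lacks any improper symmetry element and so occurs as an enantiomeric pair, giving 4 + 1 = 5 stereoisomers in total.

yes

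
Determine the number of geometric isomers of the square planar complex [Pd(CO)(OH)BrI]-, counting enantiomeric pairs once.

In a square planar complex each vertex has one trans partner and two cis neighbours.
The distinct arrangements are (3 in all): (Br/I trans, CO/OH trans); (Br/OH trans, CO/I trans); (Br/CO trans, I/OH trans).

3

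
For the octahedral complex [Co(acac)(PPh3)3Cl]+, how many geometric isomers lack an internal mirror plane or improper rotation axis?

Each acac is bidentate and must span two cis positions.
Systematic placement gives 2 geometric isomers: PPh3 fac; PPh3 mer.
Each arrangement has an internal mirror plane or centre of symmetry, so none is chiral.

0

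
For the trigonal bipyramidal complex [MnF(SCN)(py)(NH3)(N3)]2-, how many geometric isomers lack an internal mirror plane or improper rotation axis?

Exhaustive case analysis gives 10 geometric isomers.
Of these, 10 lack any improper symmetry element and so occur as enantiomeric pairs, giving 10 + 10 = 20 stereoisomers in total.

10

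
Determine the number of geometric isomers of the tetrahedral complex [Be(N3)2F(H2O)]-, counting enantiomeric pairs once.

All four vertices of a tetrahedron are equivalent and mutually adjacent, so cis/trans isomerism cannot arise.
Only one geometric arrangement is possible.

1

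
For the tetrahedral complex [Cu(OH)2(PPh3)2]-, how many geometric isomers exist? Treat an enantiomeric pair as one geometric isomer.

1

All four vertices of a tetrahedron are equivalent and mutually adjacent, so cis/trans isomerism cannot arise.
Only one geometric arrangement is possible.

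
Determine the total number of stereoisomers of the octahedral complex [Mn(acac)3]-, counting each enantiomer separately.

2

An octahedron has six vertices in three trans pairs; every non-trans pair is cis.
Each acac is bidentate and must span two cis positions.
Only one geometric arrangement is possible; it has no improper symmetry element, so it exists as a pair of enantiomers (2 stereoisomers).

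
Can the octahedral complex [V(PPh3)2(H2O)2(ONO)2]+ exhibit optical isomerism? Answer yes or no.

yes

An octahedron has six vertices in three trans pairs; every non-trans pair is cis.
Working through the distinct placements yields 5 geometric isomers: PPh3 trans, H2O trans, ONO trans; PPh3 cis, H2O trans, ONO cis; PPh3 trans, H2O cis, ONO cis; PPh3 cis, H2O cis, ONO cis (chiral); PPh3 cis, H2O cis, ONO trans.
One of these lacks any improper symmetry element and so occurs as an enantiomeric pair, giving 5 + 1 = 6 stereoisomers in total.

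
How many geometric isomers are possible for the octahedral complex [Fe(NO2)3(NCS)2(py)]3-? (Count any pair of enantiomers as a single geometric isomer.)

An octahedron has six vertices in three trans pairs; every non-trans pair is cis.
Systematic placement gives 3 geometric isomers: NO2 mer, NCS trans; NO2 fac, NCS cis; NO2 mer, NCS cis.

3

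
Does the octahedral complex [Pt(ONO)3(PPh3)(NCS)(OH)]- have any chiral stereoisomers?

An octahedron has six vertices in three trans pairs; every non-trans pair is cis.
There are 4 geometric isomers: ONO mer (3 arrangements); ONO fac (chiral).
One of these lacks any improper symmetry element and so occurs as an enantiomeric pair, giving 4 + 1 = 5 stereoisomers in total.

yes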